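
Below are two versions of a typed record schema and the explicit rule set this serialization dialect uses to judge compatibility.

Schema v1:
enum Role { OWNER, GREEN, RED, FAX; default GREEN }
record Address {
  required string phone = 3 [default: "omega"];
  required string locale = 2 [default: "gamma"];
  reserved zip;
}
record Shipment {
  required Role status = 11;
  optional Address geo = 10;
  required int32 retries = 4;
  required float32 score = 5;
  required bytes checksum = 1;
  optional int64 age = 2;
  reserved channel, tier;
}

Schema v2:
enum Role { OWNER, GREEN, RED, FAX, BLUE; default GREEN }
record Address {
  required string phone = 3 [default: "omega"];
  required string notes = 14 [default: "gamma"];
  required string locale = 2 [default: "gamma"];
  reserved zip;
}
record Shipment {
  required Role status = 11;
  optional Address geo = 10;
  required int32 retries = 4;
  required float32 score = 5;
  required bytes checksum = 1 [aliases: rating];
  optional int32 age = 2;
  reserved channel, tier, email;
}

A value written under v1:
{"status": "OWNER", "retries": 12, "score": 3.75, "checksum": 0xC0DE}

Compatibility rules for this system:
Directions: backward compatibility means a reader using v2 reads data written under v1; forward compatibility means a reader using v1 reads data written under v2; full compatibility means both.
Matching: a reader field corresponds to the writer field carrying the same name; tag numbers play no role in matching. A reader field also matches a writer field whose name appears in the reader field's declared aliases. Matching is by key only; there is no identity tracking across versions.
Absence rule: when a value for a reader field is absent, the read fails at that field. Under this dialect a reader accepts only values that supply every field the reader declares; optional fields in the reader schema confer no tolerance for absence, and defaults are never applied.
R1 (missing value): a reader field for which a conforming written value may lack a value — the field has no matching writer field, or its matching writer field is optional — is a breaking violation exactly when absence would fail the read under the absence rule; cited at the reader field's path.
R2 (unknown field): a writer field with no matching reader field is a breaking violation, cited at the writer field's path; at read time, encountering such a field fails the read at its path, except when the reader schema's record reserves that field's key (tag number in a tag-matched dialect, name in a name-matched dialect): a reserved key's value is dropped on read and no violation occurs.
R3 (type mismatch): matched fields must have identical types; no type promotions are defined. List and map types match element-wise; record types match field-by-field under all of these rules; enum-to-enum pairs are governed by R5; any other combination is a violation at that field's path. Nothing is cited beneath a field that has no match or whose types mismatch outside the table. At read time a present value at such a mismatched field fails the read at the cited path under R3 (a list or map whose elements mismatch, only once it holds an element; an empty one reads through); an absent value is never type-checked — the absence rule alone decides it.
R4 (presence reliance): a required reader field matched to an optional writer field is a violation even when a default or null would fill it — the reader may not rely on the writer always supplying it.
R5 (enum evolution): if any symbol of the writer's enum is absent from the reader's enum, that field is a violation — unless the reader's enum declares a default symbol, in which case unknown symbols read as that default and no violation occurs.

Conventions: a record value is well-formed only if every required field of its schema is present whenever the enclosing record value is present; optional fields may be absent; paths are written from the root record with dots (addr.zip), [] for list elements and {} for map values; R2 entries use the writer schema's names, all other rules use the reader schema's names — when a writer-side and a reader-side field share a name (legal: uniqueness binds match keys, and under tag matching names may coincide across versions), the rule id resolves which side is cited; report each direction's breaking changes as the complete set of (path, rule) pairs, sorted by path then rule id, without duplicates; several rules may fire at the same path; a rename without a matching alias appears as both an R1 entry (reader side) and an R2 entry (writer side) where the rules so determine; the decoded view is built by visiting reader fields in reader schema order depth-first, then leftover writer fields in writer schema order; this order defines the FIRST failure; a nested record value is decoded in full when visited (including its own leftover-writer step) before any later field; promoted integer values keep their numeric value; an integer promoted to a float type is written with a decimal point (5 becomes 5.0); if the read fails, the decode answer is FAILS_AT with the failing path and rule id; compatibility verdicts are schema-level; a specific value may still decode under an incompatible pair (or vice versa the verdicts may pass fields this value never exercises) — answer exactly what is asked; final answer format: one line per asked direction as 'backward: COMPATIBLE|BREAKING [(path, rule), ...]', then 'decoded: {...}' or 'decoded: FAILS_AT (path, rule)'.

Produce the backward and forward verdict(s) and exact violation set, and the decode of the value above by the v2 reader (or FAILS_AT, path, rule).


each type pair in Shipment: writer, then reader
backward analysis of Shipment with v2 as reader and v1 as writer:
  status: paired with writer status (Role -> Role; writer required)
  geo: paired with writer geo (Address -> Address; writer optional)
  retries: paired with writer retries (int32 -> int32; writer required)
  score: paired with writer score (float32 -> float32; writer required)
  checksum: paired with writer checksum (bytes -> bytes; writer required)
  age: paired with writer age (int64 -> int32; writer optional)
  geo.phone: paired with writer geo.phone (string -> string; writer required)
  geo.notes: no writer-side match
  geo.locale: paired with writer geo.locale (string -> string; writer required)
  R1 fires at age
  R3 fires at age
  R1 fires at geo
  R1 fires at geo.notes
  => backward verdict for Shipment: BREAKING, 4 violation(s)
forward analysis of Shipment with v1 as reader and v2 as writer:
  status: paired with writer status (Role -> Role; writer required)
  geo: paired with writer geo (Address -> Address; writer optional)
  retries: paired with writer retries (int32 -> int32; writer required)
  score: paired with writer score (float32 -> float32; writer required)
  checksum: paired with writer checksum (bytes -> bytes; writer required)
  age: paired with writer age (int32 -> int64; writer optional)
  geo.phone: paired with writer geo.phone (string -> string; writer required)
  geo.locale: paired with writer geo.locale (string -> string; writer required)
  leftover writer field: geo.notes
  R1 fires at age
  R3 fires at age
  R1 fires at geo
  R2 fires at geo.notes
  => forward verdict for Shipment: BREAKING, 4 violation(s)
decode (reader v2):
  status := "OWNER"
  read fails at geo under R1 (no fill)
  => FAILS_AT (geo, R1)

backward: BREAKING [(age, R1), (age, R3), (geo, R1), (geo.notes, R1)]; forward: BREAKING [(age, R1), (age, R3), (geo, R1), (geo.notes, R2)]; decoded: FAILS_AT (geo, R1)


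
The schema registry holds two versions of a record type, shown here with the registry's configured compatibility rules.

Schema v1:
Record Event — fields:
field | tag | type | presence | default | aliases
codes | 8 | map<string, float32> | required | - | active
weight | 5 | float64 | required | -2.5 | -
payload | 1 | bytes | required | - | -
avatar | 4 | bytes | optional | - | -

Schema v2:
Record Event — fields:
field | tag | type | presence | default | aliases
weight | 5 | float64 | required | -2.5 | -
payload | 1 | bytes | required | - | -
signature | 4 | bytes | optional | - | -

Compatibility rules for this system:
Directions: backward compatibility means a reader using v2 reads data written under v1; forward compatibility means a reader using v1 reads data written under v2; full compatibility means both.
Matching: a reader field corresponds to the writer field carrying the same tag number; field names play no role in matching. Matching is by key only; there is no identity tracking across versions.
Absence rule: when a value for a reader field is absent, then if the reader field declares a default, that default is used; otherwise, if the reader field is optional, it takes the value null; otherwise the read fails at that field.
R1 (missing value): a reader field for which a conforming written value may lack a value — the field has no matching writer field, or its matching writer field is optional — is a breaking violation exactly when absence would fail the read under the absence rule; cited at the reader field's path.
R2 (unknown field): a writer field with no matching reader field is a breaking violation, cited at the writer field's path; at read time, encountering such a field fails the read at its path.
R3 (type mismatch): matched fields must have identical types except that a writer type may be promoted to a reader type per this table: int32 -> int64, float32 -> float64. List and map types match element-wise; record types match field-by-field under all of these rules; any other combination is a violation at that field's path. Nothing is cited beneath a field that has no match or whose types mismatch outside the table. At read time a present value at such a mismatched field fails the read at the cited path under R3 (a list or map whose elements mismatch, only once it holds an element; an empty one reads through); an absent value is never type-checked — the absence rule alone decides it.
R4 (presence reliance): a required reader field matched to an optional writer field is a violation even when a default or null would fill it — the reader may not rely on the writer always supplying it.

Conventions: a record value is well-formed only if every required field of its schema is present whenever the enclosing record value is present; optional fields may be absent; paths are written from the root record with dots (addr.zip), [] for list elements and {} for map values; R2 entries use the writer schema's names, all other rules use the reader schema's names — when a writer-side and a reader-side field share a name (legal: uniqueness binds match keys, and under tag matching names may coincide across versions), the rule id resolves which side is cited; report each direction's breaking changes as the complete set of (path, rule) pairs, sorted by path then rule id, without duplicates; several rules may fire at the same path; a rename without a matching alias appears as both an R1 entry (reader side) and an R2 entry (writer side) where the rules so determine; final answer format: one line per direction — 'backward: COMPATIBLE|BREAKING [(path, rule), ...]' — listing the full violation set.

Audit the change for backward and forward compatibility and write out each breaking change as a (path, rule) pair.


backward: BREAKING [(codes, R2)]; forward: BREAKING [(codes, R1)]

arrows below run writer -> reader for Event
backward for Event (reader v2, writer v1):
  weight: float64 -> float64, writer required; from weight
  payload: bytes -> bytes, writer required; from payload
  signature: bytes -> bytes, writer optional; from avatar
  writer codes: unknown to reader
  R2 fires at codes
  => backward verdict for Event: BREAKING, 1 violation(s)
forward for Event (reader v1, writer v2):
  codes: no writer-side match
  weight: float64 -> float64, writer required; from weight
  payload: bytes -> bytes, writer required; from payload
  avatar: bytes -> bytes, writer optional; from signature
  R1 fires at codes
  => forward verdict for Event: BREAKING, 1 violation(s)


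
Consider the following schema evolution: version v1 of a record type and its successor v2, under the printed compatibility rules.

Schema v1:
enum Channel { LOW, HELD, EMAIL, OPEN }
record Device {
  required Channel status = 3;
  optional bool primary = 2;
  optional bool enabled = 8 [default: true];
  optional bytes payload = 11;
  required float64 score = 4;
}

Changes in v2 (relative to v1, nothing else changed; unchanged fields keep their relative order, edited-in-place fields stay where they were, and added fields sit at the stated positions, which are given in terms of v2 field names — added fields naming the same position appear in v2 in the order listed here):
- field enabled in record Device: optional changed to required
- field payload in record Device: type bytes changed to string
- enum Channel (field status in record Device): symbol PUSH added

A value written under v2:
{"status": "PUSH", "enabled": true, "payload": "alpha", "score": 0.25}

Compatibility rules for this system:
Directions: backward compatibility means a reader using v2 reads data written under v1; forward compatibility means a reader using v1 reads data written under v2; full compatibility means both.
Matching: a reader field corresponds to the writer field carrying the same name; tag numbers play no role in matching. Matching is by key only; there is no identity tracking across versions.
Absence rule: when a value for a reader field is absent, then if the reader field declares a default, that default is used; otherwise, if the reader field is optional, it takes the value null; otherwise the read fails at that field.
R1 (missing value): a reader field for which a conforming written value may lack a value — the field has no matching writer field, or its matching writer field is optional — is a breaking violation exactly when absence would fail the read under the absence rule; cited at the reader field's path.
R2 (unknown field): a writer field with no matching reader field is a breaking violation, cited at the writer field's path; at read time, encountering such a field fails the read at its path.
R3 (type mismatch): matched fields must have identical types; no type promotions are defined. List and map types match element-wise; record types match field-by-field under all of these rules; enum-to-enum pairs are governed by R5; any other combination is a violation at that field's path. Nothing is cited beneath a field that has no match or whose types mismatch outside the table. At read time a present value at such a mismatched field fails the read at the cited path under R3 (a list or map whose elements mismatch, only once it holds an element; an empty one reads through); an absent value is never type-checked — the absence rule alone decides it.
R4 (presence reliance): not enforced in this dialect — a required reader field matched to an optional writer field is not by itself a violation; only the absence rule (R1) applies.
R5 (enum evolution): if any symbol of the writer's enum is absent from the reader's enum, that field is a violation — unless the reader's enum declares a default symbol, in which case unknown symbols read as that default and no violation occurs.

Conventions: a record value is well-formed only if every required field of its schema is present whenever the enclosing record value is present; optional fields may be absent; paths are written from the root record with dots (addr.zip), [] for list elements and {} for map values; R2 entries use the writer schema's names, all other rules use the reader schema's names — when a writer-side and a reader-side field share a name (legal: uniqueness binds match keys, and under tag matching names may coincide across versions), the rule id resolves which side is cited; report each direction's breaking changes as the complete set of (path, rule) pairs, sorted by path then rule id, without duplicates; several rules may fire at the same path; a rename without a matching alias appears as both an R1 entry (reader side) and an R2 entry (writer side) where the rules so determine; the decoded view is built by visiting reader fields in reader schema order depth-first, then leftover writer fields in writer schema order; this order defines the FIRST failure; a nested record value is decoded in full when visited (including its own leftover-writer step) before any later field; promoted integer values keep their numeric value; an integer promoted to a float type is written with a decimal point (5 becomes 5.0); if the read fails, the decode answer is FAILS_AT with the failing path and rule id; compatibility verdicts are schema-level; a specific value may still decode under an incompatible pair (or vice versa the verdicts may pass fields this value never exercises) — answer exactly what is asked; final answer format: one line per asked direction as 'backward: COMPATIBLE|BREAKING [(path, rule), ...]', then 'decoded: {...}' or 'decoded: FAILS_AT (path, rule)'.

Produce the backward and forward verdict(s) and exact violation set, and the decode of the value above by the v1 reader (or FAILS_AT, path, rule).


each type pair in Device: writer, then reader
backward on Device — v2 reading data written by v1:
  Channel -> Channel, writer required: status aligns to status
  bool -> bool, writer optional: primary aligns to primary
  bool -> bool, writer optional: enabled aligns to enabled
  bytes -> string, writer optional: payload aligns to payload
  float64 -> float64, writer required: score aligns to score
  violation R3 at payload
  => 1 violation(s): backward is BREAKING for Device
forward on Device — v1 reading data written by v2:
  Channel -> Channel, writer required: status aligns to status
  bool -> bool, writer optional: primary aligns to primary
  bool -> bool, writer required: enabled aligns to enabled
  string -> bytes, writer optional: payload aligns to payload
  float64 -> float64, writer required: score aligns to score
  violation R3 at payload
  violation R5 at status
  => 2 violation(s): forward is BREAKING for Device
decoding the Device value with the v1 reader:
  read fails at status under R5
  => FAILS_AT (status, R5)

backward: BREAKING [(payload, R3)]; forward: BREAKING [(payload, R3), (status, R5)]; decoded: FAILS_AT (status, R5)


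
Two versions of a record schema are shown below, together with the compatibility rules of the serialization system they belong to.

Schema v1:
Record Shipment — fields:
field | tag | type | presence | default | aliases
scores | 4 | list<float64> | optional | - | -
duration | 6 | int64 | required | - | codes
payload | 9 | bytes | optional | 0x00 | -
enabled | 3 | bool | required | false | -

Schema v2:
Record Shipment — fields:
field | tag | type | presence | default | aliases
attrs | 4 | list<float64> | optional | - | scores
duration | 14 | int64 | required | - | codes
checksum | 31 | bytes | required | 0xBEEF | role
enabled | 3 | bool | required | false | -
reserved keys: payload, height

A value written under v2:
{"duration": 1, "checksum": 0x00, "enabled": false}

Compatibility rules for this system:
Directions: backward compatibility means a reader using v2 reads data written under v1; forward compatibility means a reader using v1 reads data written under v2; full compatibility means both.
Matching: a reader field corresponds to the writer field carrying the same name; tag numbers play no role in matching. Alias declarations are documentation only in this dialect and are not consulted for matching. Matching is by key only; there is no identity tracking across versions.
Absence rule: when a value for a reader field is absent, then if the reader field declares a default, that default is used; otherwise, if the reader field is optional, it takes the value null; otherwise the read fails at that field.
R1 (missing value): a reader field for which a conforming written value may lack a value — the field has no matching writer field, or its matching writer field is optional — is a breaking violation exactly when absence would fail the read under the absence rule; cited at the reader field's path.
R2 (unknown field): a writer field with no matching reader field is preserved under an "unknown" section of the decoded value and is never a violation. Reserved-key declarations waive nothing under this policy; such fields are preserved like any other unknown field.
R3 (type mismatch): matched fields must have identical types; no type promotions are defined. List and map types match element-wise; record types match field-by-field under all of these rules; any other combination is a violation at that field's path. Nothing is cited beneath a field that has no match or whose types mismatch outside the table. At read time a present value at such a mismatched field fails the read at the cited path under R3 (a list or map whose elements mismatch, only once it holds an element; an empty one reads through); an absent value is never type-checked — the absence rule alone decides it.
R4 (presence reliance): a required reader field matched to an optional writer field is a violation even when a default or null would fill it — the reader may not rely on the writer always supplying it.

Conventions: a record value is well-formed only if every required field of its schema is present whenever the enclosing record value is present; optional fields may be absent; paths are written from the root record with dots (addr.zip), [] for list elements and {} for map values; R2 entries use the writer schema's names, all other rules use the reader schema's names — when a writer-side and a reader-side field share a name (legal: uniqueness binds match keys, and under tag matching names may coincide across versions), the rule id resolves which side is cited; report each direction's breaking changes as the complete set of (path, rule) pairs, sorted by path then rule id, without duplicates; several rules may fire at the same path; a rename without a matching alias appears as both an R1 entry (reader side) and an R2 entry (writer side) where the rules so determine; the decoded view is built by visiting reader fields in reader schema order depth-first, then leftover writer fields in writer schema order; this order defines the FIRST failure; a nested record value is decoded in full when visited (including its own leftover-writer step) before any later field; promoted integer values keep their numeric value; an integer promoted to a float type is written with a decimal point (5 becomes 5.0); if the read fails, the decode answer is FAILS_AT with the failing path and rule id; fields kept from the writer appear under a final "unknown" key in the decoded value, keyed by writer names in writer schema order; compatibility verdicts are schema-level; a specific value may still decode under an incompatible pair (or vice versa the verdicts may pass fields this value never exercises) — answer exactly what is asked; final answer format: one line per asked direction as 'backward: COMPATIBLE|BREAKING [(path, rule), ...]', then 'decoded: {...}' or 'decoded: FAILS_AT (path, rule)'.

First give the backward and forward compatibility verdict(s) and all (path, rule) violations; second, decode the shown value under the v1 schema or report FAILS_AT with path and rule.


backward: COMPATIBLE []; forward: COMPATIBLE []; decoded: {"scores": null, "duration": 1, "payload": 0x00, "enabled": false, "unknown": {"checksum": 0x00}}

arrows below run writer -> reader for Shipment
backward analysis of Shipment with v2 as reader and v1 as writer:
  attrs: no writer match
  duration: int64 -> int64, writer required; from duration
  checksum: no writer match
  enabled: bool -> bool, writer required; from enabled
  leftover writer field: scores
  leftover writer field: payload
  => no violations; backward on Shipment: COMPATIBLE
forward analysis of Shipment with v1 as reader and v2 as writer:
  scores: no writer match
  duration: int64 -> int64, writer required; from duration
  payload: no writer match
  enabled: bool -> bool, writer required; from enabled
  leftover writer field: attrs
  leftover writer field: checksum
  => no violations; forward on Shipment: COMPATIBLE
decode walk for Shipment under reader schema v1:
  scores := null (not supplied -> null)
  duration := 1
  payload := 0x00 (no value, default fills)
  enabled := false
  writer checksum: kept under "unknown"
  => decoded: {"scores": null, "duration": 1, "payload": 0x00, "enabled": false, "unknown": {"checksum": 0x00}}


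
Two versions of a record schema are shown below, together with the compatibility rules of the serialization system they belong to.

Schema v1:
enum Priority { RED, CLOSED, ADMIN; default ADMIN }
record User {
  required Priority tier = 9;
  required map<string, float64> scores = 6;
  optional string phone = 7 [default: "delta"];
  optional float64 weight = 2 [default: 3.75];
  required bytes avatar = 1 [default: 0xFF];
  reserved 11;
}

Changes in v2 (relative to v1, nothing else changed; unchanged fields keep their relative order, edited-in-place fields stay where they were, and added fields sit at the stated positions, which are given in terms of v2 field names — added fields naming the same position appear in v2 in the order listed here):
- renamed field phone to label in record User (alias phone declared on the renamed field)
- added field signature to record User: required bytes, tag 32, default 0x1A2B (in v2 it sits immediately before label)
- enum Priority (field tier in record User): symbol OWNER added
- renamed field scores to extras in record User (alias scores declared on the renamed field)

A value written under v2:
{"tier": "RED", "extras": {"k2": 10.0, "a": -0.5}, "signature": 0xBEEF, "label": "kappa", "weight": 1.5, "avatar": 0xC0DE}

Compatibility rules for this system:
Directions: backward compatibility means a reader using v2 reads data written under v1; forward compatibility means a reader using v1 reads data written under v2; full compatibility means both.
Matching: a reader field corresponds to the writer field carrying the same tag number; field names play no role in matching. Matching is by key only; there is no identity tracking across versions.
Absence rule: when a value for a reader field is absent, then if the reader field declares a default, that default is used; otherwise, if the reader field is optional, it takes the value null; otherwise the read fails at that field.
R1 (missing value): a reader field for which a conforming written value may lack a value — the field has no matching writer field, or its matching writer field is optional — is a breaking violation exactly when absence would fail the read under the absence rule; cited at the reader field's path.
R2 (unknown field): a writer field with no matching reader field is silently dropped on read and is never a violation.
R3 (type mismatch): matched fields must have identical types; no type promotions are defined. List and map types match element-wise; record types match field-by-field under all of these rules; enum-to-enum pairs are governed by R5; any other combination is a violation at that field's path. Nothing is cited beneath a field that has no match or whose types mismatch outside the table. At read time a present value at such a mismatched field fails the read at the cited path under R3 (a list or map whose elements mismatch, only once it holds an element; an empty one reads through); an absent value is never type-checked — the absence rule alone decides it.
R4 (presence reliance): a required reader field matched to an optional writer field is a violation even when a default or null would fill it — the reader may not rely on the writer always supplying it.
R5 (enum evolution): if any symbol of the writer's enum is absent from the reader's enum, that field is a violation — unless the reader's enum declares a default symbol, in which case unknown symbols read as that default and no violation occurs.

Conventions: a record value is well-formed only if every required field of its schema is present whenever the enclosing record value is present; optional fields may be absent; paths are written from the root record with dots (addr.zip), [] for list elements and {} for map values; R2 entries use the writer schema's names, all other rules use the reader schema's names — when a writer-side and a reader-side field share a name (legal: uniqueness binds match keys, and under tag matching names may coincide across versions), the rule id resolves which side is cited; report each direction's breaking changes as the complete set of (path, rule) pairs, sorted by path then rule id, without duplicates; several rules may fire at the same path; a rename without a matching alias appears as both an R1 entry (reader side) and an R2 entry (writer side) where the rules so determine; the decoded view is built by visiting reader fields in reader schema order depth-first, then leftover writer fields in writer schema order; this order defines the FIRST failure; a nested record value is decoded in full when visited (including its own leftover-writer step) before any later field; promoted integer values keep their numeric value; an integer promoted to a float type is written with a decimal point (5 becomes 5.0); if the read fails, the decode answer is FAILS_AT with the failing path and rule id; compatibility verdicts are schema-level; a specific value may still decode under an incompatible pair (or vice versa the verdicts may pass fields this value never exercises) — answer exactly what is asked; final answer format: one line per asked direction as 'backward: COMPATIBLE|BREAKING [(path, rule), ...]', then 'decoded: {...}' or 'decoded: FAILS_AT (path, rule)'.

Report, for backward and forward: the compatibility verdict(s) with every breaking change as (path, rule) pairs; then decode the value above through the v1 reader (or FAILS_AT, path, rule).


in User below, arrows point writer -> reader
backward for User (reader v2, writer v1):
  tier: paired with writer tier (Priority -> Priority; writer required)
  extras: paired with writer scores (map<string, float64> -> map<string, float64>; writer required)
  signature: no writer-side match
  label: paired with writer phone (string -> string; writer optional)
  weight: paired with writer weight (float64 -> float64; writer optional)
  avatar: paired with writer avatar (bytes -> bytes; writer required)
  => backward verdict for User: COMPATIBLE, no violations
forward for User (reader v1, writer v2):
  tier: paired with writer tier (Priority -> Priority; writer required)
  scores: paired with writer extras (map<string, float64> -> map<string, float64>; writer required)
  phone: paired with writer label (string -> string; writer optional)
  weight: paired with writer weight (float64 -> float64; writer optional)
  avatar: paired with writer avatar (bytes -> bytes; writer required)
  writer signature: unknown to reader
  => forward verdict for User: COMPATIBLE, no violations
decode (reader v1):
  tier := "RED"
  scores := {"k2": 10.0, "a": -0.5} (from writer extras)
  phone := "kappa" (from writer label)
  weight := 1.5
  avatar := 0xC0DE
  writer signature: unknown -> dropped
  => decoded: {"tier": "RED", "scores": {"k2": 10.0, "a": -0.5}, "phone": "kappa", "weight": 1.5, "avatar": 0xC0DE}

backward: COMPATIBLE []; forward: COMPATIBLE []; decoded: {"tier": "RED", "scores": {"k2": 10.0, "a": -0.5}, "phone": "kappa", "weight": 1.5, "avatar": 0xC0DE}


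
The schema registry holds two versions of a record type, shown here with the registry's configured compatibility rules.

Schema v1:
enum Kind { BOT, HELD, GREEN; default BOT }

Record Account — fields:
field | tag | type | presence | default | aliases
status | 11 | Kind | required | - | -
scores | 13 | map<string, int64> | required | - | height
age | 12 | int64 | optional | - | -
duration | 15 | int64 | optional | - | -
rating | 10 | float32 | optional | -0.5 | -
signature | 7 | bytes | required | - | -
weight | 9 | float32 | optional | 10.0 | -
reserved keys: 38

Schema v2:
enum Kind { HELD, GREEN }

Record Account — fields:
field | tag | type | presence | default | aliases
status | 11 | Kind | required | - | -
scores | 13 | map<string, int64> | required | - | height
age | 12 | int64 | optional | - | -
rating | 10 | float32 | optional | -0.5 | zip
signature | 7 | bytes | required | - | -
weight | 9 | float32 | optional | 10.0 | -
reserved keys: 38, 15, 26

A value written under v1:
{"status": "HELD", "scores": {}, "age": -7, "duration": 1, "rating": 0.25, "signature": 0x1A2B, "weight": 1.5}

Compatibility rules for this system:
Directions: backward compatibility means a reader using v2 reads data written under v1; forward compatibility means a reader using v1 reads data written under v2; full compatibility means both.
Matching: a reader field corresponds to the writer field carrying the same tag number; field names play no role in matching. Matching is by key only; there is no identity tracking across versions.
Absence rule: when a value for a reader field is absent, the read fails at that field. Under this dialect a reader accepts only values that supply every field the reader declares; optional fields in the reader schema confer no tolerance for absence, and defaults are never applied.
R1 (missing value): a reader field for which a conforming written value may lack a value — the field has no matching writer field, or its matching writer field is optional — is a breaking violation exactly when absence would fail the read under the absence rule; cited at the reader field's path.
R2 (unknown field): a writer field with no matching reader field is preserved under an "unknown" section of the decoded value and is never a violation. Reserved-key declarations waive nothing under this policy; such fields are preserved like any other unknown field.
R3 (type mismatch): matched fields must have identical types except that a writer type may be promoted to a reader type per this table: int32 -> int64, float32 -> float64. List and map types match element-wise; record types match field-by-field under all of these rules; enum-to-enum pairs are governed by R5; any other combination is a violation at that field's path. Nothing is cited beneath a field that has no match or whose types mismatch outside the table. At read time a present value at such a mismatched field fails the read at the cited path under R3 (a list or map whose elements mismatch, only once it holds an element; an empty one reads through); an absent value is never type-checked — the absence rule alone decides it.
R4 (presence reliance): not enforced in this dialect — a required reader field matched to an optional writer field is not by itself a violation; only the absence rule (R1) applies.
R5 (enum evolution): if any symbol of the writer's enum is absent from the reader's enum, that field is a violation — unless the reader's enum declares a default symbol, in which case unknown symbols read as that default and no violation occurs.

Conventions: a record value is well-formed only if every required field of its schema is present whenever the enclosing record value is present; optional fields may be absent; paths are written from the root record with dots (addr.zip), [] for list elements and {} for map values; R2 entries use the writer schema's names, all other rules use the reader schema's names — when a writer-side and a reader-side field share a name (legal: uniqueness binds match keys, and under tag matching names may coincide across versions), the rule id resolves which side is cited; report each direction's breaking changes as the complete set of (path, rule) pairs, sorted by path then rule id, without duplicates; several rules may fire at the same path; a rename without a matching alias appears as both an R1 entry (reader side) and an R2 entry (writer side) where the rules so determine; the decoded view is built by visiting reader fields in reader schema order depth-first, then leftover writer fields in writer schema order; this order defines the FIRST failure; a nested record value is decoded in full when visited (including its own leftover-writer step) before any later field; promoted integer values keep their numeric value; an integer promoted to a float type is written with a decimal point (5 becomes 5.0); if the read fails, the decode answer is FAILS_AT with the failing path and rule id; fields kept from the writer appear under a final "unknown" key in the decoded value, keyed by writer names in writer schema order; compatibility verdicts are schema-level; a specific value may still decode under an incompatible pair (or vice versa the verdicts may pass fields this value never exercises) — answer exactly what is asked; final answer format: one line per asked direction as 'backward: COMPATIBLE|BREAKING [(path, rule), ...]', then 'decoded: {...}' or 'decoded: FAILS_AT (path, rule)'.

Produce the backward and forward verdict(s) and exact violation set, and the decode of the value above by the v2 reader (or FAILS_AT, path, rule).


backward: BREAKING [(age, R1), (rating, R1), (status, R5), (weight, R1)]; forward: BREAKING [(age, R1), (duration, R1), (rating, R1), (weight, R1)]; decoded: {"status": "HELD", "scores": {}, "age": -7, "rating": 0.25, "signature": 0x1A2B, "weight": 1.5, "unknown": {"duration": 1}}

the writer's type comes first in each Account pair
checking backward for Account: reader v2 against writer v1:
  status <- status (Kind -> Kind, writer required)
  scores <- scores (map<string, int64> -> map<string, int64>, writer required)
  age <- age (int64 -> int64, writer optional)
  rating <- rating (float32 -> float32, writer optional)
  signature <- signature (bytes -> bytes, writer required)
  weight <- weight (float32 -> float32, writer optional)
  leftover writer field: duration
  violation R1 at age
  violation R1 at rating
  violation R5 at status
  violation R1 at weight
  => backward: BREAKING (4)
checking forward for Account: reader v1 against writer v2:
  status <- status (Kind -> Kind, writer required)
  scores <- scores (map<string, int64> -> map<string, int64>, writer required)
  age <- age (int64 -> int64, writer optional)
  duration: no writer match
  rating <- rating (float32 -> float32, writer optional)
  signature <- signature (bytes -> bytes, writer required)
  weight <- weight (float32 -> float32, writer optional)
  violation R1 at age
  violation R1 at duration
  violation R1 at rating
  violation R1 at weight
  => forward: BREAKING (4)
decode walk for Account under reader schema v2:
  status := "HELD"
  scores := {}
  age := -7
  rating := 0.25
  signature := 0x1A2B
  weight := 1.5
  writer duration: kept under "unknown"
  => decoded: {"status": "HELD", "scores": {}, "age": -7, "rating": 0.25, "signature": 0x1A2B, "weight": 1.5, "unknown": {"duration": 1}}


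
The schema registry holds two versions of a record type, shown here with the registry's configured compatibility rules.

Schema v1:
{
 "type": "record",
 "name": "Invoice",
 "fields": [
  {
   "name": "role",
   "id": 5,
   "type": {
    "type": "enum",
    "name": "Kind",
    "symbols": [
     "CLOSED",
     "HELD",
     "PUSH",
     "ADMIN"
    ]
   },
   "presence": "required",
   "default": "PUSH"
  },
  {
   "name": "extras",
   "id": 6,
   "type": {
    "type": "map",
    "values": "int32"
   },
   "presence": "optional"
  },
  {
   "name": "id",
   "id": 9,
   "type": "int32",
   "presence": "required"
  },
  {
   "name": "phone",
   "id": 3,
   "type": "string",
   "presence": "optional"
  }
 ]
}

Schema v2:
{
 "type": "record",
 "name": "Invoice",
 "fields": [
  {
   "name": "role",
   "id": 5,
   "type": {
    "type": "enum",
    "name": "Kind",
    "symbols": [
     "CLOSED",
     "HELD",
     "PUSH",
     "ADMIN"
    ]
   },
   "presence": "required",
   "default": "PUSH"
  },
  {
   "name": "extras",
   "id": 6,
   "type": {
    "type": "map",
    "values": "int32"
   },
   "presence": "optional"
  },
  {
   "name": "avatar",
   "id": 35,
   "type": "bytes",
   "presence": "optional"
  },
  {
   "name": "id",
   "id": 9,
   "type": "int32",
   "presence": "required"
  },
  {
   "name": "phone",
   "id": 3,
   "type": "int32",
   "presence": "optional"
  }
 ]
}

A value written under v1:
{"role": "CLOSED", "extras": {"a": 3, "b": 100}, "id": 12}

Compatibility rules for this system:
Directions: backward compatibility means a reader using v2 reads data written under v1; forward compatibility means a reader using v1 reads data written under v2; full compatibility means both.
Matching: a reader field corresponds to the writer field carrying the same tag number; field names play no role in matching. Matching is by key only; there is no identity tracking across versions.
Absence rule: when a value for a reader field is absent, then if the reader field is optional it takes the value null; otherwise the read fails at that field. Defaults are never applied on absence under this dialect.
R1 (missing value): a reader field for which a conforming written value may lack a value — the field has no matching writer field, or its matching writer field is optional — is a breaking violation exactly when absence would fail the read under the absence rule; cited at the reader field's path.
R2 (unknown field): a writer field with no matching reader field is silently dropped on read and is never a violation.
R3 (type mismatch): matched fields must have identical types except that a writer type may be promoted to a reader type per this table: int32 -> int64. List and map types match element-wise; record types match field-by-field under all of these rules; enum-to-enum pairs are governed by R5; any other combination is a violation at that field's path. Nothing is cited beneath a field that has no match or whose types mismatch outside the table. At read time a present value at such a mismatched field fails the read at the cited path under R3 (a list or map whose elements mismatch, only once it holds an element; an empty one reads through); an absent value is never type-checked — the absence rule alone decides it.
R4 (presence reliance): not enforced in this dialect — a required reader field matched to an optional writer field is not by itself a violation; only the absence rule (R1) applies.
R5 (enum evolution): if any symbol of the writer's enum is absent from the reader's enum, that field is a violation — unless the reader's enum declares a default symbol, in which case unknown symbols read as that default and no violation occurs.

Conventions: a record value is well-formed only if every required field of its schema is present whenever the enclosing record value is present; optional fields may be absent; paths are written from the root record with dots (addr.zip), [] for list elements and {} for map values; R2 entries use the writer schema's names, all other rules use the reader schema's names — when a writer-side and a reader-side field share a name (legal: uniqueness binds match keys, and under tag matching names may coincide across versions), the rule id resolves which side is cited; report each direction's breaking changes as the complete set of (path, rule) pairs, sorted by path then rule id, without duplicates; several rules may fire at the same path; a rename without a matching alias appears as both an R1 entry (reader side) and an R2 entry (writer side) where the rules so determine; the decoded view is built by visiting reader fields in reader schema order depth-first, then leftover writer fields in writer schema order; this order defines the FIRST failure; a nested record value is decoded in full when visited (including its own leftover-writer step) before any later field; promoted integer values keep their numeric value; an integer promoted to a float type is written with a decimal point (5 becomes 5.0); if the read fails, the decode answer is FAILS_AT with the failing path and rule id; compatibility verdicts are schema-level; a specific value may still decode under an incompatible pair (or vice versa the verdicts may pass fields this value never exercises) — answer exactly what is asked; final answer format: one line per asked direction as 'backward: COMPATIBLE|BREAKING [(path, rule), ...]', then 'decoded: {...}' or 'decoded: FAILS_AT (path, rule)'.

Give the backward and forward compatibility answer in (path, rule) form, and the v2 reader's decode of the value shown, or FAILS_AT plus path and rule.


backward: BREAKING [(phone, R3)]; forward: BREAKING [(phone, R3)]; decoded: {"role": "CLOSED", "extras": {"a": 3, "b": 100}, "avatar": null, "id": 12, "phone": null}

the writer's type comes first in each Invoice pair
backward for Invoice (reader v2, writer v1):
  role: paired with writer role (Kind -> Kind; writer required)
  extras: paired with writer extras (map<string, int32> -> map<string, int32>; writer optional)
  avatar: no writer match
  id: paired with writer id (int32 -> int32; writer required)
  phone: paired with writer phone (string -> int32; writer optional)
  violation R3 at phone
  => backward: BREAKING (1)
forward for Invoice (reader v1, writer v2):
  role: paired with writer role (Kind -> Kind; writer required)
  extras: paired with writer extras (map<string, int32> -> map<string, int32>; writer optional)
  id: paired with writer id (int32 -> int32; writer required)
  phone: paired with writer phone (int32 -> string; writer optional)
  avatar (writer side), unknown to reader
  violation R3 at phone
  => forward: BREAKING (1)
decode (reader v2):
  role := "CLOSED"
  extras := {"a": 3, "b": 100}
  avatar := null (missing; optional => null)
  id := 12
  phone := null (missing; optional => null)
  => decoded: {"role": "CLOSED", "extras": {"a": 3, "b": 100}, "avatar": null, "id": 12, "phone": null}
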